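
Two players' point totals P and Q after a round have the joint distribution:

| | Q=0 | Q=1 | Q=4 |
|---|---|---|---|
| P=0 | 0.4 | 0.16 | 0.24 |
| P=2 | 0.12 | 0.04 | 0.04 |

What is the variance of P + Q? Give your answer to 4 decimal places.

3.3216

E[P] = 0.4,  E[Q] = 1.32,  E[PQ] = 0.4
var(P) = 0.8 − (0.4)² = 0.64;  var(Q) = 4.68 − (1.32)² = 2.9376
Cov(P,Q) = 0.4 − (0.4)(1.32) = -0.128
var(P + Q) = (1)²·0.64 + (1)²·2.9376 + 2·(1)·(1)·-0.128 = 3.3216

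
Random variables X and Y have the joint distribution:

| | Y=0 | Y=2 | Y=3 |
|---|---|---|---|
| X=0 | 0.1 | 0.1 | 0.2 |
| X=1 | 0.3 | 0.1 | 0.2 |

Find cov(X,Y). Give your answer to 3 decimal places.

E[X] = 0.6,  E[Y] = 1.6
E[XY] = 0.8
cov(X,Y) = E[XY] − E[X]E[Y] = 0.8 − (0.6)(1.6) = -0.16

-0.160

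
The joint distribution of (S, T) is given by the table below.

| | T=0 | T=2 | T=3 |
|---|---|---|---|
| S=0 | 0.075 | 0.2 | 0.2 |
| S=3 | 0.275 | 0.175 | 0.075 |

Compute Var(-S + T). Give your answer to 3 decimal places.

5.250

E[S] = 1.575,  E[T] = 1.575,  E[ST] = 1.725
Var(S) = 4.725 − (1.575)² = 2.244375;  Var(T) = 3.975 − (1.575)² = 1.494375
cov(S,T) = 1.725 − (1.575)(1.575) = -0.755625
Var(-S + T) = (-1)²·2.244375 + (1)²·1.494375 + 2·(-1)·(1)·-0.755625 = 5.25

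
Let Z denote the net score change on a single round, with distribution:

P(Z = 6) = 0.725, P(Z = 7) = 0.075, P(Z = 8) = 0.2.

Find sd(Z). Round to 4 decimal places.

0.8058

E[Z] = (6)(0.725) + (7)(0.075) + (8)(0.2) = 6.475
E[Z²] = (6)²(0.725) + (7)²(0.075) + (8)²(0.2) = 42.575
V(Z) = E[Z²] − (E[Z])² = 42.575 − (6.475)² = 0.649375
sd(Z) = √0.649375 ≈ 0.8058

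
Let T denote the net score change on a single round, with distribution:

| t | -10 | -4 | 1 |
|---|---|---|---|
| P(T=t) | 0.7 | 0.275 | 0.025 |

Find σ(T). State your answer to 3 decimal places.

E[T] = (-10)(0.7) + (-4)(0.275) + (1)(0.025) = -8.075
E[T²] = (-10)²(0.7) + (-4)²(0.275) + (1)²(0.025) = 74.425
Var(T) = E[T²] − (E[T])² = 74.425 − (-8.075)² = 9.219375
σ(T) = √9.219375 ≈ 3.036

3.036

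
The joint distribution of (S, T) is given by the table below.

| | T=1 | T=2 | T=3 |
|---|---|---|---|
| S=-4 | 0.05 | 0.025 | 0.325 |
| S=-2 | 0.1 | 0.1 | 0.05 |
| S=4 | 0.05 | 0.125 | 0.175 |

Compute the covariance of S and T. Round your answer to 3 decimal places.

E[S] = -0.7,  E[T] = 2.35
E[ST] = -1.9
Cov(S,T) = E[ST] − E[S]E[T] = -1.9 − (-0.7)(2.35) = -0.255

-0.255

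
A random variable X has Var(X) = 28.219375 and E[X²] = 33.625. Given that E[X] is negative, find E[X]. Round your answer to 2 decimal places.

(E[X])² = E[X²] − Var(X) = 33.625 − 28.219375 = 5.405625
E[X] = −√5.405625 = -2.325

-2.33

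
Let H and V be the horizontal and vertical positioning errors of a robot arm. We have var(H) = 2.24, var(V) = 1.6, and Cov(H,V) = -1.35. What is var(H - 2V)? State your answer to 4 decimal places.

14.0400

var(H - 2V) = (1)²·var(H) + (-2)²·var(V) + 2·(1)·(-2)·Cov(H,V)
= 1·2.24 + 4·1.6 + -4·-1.35 = 14.04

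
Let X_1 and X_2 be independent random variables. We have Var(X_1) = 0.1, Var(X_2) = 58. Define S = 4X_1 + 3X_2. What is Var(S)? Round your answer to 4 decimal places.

523.6000

By independence, Var(S) = (4)²Var(X_1) + (3)²Var(X_2)
= (4)²·0.1 + (3)²·58 = 523.6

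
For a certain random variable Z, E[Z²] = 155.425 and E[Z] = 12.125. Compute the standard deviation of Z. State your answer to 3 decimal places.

2.900

var(Z) = 155.425 − (12.125)² = 8.409375
σ(Z) = √8.409375 ≈ 2.900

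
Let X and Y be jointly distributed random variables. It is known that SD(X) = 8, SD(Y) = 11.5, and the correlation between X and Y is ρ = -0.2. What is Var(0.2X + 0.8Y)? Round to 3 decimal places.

81.312

Var(X) = (8)² = 64;  Var(Y) = (11.5)² = 132.25
Cov(X,Y) = ρ·SD(X)·SD(Y) = -0.2·8·11.5 = -18.4
Var(0.2X + 0.8Y) = (0.2)²·Var(X) + (0.8)²·Var(Y) + 2·(0.2)·(0.8)·Cov(X,Y)
= 0.04·64 + 0.64·132.25 + 0.32·-18.4 = 81.312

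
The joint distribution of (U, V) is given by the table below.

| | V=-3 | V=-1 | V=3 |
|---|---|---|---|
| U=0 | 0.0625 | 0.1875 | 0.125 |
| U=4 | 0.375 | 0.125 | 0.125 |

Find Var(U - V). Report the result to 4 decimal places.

E[U] = 2.5,  E[V] = -0.875,  E[UV] = -3.5
Var(U) = 10 − (2.5)² = 3.75;  Var(V) = 6.5 − (-0.875)² = 5.734375
Cov(U,V) = -3.5 − (2.5)(-0.875) = -1.3125
Var(U - V) = (1)²·3.75 + (-1)²·5.734375 + 2·(1)·(-1)·-1.3125 = 12.109375

12.1094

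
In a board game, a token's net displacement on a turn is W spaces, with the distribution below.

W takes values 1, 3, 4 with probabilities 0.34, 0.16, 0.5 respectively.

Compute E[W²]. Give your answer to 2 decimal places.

9.78

E[W²] = (1)²(0.34) + (3)²(0.16) + (4)²(0.5) = 9.78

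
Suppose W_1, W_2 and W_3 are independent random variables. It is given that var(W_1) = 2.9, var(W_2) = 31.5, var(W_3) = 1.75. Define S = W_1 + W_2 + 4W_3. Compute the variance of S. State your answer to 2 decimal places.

62.40

By independence, var(S) = (1)²var(W_1) + (1)²var(W_2) + (4)²var(W_3)
= (1)²·2.9 + (1)²·31.5 + (4)²·1.75 = 62.4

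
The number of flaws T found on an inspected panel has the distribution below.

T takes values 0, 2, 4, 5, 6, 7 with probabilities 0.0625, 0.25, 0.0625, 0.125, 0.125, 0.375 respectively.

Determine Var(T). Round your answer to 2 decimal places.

5.44

E[T] = (0)(0.0625) + (2)(0.25) + (4)(0.0625) + (5)(0.125) + (6)(0.125) + (7)(0.375) = 4.75
E[T²] = (0)²(0.0625) + (2)²(0.25) + (4)²(0.0625) + (5)²(0.125) + (6)²(0.125) + (7)²(0.375) = 28
Var(T) = E[T²] − (E[T])² = 28 − (4.75)² = 5.4375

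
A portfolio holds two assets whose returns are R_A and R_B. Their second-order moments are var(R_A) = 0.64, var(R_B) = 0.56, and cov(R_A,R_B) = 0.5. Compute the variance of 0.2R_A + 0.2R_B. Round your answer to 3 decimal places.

0.088

var(0.2R_A + 0.2R_B) = (0.2)²·var(R_A) + (0.2)²·var(R_B) + 2·(0.2)·(0.2)·cov(R_A,R_B)
= 0.04·0.64 + 0.04·0.56 + 0.08·0.5 = 0.088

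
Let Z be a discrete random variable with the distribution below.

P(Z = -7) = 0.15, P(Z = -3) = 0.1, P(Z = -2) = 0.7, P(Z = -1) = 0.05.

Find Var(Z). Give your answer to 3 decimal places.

E[Z] = (-7)(0.15) + (-3)(0.1) + (-2)(0.7) + (-1)(0.05) = -2.8
E[Z²] = (-7)²(0.15) + (-3)²(0.1) + (-2)²(0.7) + (-1)²(0.05) = 11.1
Var(Z) = E[Z²] − (E[Z])² = 11.1 − (-2.8)² = 3.26

3.260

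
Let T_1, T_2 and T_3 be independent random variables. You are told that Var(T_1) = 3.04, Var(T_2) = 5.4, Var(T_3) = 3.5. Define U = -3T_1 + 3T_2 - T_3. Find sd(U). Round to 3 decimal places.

8.914

By independence, Var(U) = (-3)²Var(T_1) + (3)²Var(T_2) + (-1)²Var(T_3)
= (-3)²·3.04 + (3)²·5.4 + (-1)²·3.5 = 79.46
sd(U) = √79.46 ≈ 8.914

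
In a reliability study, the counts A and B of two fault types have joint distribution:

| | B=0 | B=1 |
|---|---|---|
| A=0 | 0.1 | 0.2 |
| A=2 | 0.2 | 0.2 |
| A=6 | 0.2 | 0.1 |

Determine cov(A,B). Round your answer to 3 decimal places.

-0.300

E[A] = 2.6,  E[B] = 0.5
E[AB] = 1
cov(A,B) = E[AB] − E[A]E[B] = 1 − (2.6)(0.5) = -0.3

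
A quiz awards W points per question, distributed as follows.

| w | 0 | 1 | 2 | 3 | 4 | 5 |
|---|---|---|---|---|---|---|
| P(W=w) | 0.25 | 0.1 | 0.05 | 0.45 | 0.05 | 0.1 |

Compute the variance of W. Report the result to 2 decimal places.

E[W] = (0)(0.25) + (1)(0.1) + (2)(0.05) + (3)(0.45) + (4)(0.05) + (5)(0.1) = 2.25
E[W²] = (0)²(0.25) + (1)²(0.1) + (2)²(0.05) + (3)²(0.45) + (4)²(0.05) + (5)²(0.1) = 7.65
V(W) = E[W²] − (E[W])² = 7.65 − (2.25)² = 2.5875

2.59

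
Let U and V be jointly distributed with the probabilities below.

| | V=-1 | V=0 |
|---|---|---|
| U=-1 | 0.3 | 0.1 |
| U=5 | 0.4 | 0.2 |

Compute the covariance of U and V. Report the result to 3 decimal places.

0.120

E[U] = 2.6,  E[V] = -0.7
E[UV] = -1.7
cov(U,V) = E[UV] − E[U]E[V] = -1.7 − (2.6)(-0.7) = 0.12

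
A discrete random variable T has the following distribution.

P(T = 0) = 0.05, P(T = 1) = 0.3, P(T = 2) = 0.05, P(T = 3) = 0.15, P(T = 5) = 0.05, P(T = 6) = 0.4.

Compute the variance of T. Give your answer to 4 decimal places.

5.2500

E[T] = (0)(0.05) + (1)(0.3) + (2)(0.05) + (3)(0.15) + (5)(0.05) + (6)(0.4) = 3.5
E[T²] = (0)²(0.05) + (1)²(0.3) + (2)²(0.05) + (3)²(0.15) + (5)²(0.05) + (6)²(0.4) = 17.5
var(T) = E[T²] − (E[T])² = 17.5 − (3.5)² = 5.25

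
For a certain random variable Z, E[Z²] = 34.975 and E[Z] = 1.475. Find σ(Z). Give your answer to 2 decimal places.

Var(Z) = 34.975 − (1.475)² = 32.799375
σ(Z) = √32.799375 ≈ 5.73

5.73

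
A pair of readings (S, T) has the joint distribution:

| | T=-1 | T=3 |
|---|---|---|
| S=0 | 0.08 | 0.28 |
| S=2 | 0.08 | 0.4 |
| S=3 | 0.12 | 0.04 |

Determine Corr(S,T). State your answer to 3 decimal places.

E[S] = 1.44,  E[T] = 1.88
E[ST] = 2.24
cov(S,T) = E[ST] − E[S]E[T] = 2.24 − (1.44)(1.88) = -0.4672
var(S) = 1.2864,  var(T) = 3.2256
ρ = -0.4672 / √(1.2864·3.2256) ≈ -0.229

-0.229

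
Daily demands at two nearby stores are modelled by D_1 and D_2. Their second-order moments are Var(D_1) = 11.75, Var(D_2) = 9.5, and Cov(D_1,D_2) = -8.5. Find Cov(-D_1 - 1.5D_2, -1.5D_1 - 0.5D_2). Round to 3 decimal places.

1.375

Cov(-D_1 - 1.5D_2, -1.5D_1 - 0.5D_2) = (-1)(-1.5)Var(D_1) + (-1.5)(-0.5)Var(D_2) + [(-1)(-0.5) + (-1.5)(-1.5)]Cov(D_1,D_2)
= 1.5·11.75 + 0.75·9.5 + 2.75·-8.5 = 1.375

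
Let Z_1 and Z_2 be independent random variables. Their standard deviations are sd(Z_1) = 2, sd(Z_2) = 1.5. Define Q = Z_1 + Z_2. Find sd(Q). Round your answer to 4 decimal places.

V(Z_1) = 4, V(Z_2) = 2.25
By independence, V(Q) = (1)²V(Z_1) + (1)²V(Z_2)
= (1)²·4 + (1)²·2.25 = 6.25
sd(Q) = √6.25 ≈ 2.5000

2.5000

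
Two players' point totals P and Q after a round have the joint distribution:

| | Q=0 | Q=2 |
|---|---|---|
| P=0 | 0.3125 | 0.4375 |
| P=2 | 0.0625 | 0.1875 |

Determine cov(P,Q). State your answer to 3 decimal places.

E[P] = 0.5,  E[Q] = 1.25
E[PQ] = 0.75
cov(P,Q) = E[PQ] − E[P]E[Q] = 0.75 − (0.5)(1.25) = 0.125

0.125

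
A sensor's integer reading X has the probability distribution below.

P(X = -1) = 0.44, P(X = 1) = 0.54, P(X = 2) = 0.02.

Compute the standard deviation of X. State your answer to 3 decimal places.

E[X] = (-1)(0.44) + (1)(0.54) + (2)(0.02) = 0.14
E[X²] = (-1)²(0.44) + (1)²(0.54) + (2)²(0.02) = 1.06
Var(X) = E[X²] − (E[X])² = 1.06 − (0.14)² = 1.0404
σ(X) = √1.0404 ≈ 1.020

1.020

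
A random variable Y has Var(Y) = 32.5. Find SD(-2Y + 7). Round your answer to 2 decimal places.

11.40

Var(-2Y + 7) = (-2)²·32.5 = 130
SD(-2Y + 7) = √130 ≈ 11.40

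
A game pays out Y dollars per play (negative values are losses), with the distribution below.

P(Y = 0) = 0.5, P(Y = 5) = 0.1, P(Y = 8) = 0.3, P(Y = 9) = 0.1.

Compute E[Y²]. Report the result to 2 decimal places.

29.80

E[Y²] = (0)²(0.5) + (5)²(0.1) + (8)²(0.3) + (9)²(0.1) = 29.8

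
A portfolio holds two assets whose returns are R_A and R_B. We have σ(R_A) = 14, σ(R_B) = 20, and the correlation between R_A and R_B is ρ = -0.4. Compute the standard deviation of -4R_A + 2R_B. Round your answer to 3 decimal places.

var(R_A) = (14)² = 196;  var(R_B) = (20)² = 400
cov(R_A,R_B) = ρ·σ(R_A)·σ(R_B) = -0.4·14·20 = -112
var(-4R_A + 2R_B) = (-4)²·var(R_A) + (2)²·var(R_B) + 2·(-4)·(2)·cov(R_A,R_B)
= 16·196 + 4·400 + -16·-112 = 6528
σ(-4R_A + 2R_B) = √6528 ≈ 80.796

80.796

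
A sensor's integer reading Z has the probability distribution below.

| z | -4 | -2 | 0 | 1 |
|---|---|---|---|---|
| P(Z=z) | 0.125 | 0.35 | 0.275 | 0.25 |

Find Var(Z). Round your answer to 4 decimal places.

E[Z] = (-4)(0.125) + (-2)(0.35) + (0)(0.275) + (1)(0.25) = -0.95
E[Z²] = (-4)²(0.125) + (-2)²(0.35) + (0)²(0.275) + (1)²(0.25) = 3.65
Var(Z) = E[Z²] − (E[Z])² = 3.65 − (-0.95)² = 2.7475

2.7475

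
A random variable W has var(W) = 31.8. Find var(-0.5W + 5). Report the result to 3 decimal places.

var(-0.5W + 5) = (-0.5)²·var(W) = 0.25·31.8 = 7.95

7.950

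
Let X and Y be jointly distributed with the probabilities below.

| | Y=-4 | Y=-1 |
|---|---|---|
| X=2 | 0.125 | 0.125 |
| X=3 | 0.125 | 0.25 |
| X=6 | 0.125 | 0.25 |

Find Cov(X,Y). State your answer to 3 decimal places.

0.234

E[X] = 3.875,  E[Y] = -2.125
E[XY] = -8
Cov(X,Y) = E[XY] − E[X]E[Y] = -8 − (3.875)(-2.125) = 0.234375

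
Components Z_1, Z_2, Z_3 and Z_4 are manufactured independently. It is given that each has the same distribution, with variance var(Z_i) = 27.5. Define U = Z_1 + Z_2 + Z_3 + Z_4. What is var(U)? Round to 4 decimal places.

110.0000

By independence, var(U) = (1)²var(Z_1) + (1)²var(Z_2) + (1)²var(Z_3) + (1)²var(Z_4)
= (1)²·27.5 + (1)²·27.5 + (1)²·27.5 + (1)²·27.5 = 110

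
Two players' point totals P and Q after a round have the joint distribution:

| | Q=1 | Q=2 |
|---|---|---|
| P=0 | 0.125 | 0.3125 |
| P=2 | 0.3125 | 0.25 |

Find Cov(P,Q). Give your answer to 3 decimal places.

E[P] = 1.125,  E[Q] = 1.5625
E[PQ] = 1.625
Cov(P,Q) = E[PQ] − E[P]E[Q] = 1.625 − (1.125)(1.5625) = -0.1328125

-0.133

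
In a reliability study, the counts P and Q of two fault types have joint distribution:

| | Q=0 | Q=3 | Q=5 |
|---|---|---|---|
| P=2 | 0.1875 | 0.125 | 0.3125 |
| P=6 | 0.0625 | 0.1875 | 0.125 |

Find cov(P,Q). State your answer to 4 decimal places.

E[P] = 3.5,  E[Q] = 3.125
E[PQ] = 11
cov(P,Q) = E[PQ] − E[P]E[Q] = 11 − (3.5)(3.125) = 0.0625

0.0625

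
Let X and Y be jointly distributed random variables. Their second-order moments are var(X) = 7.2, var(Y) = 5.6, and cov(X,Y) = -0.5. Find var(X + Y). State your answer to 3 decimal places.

var(X + Y) = (1)²·var(X) + (1)²·var(Y) + 2·(1)·(1)·cov(X,Y)
= 1·7.2 + 1·5.6 + 2·-0.5 = 11.8

11.800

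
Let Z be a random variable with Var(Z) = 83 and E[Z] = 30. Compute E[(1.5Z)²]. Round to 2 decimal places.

E[1.5Z] = 1.5·30 = 45
Var(1.5Z) = (1.5)²·83 = 186.75
E[(1.5Z)²] = Var((1.5Z)) + (E[(1.5Z)])² = 186.75 + (45)² = 2211.75

2211.75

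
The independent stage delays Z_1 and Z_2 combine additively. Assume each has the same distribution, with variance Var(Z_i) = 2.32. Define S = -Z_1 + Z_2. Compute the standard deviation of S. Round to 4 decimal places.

By independence, Var(S) = (-1)²Var(Z_1) + (1)²Var(Z_2)
= (-1)²·2.32 + (1)²·2.32 = 4.64
sd(S) = √4.64 ≈ 2.1541

2.1541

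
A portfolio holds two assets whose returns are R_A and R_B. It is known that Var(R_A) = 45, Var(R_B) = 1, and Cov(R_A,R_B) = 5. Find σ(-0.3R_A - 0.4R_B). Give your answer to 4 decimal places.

2.3259

Var(-0.3R_A - 0.4R_B) = (-0.3)²·Var(R_A) + (-0.4)²·Var(R_B) + 2·(-0.3)·(-0.4)·Cov(R_A,R_B)
= 0.09·45 + 0.16·1 + 0.24·5 = 5.41
σ(-0.3R_A - 0.4R_B) = √5.41 ≈ 2.3259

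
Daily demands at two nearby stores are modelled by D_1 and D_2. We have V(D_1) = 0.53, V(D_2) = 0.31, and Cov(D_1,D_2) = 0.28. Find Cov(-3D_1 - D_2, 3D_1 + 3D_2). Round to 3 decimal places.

Cov(-3D_1 - D_2, 3D_1 + 3D_2) = (-3)(3)V(D_1) + (-1)(3)V(D_2) + [(-3)(3) + (-1)(3)]Cov(D_1,D_2)
= -9·0.53 + -3·0.31 + -12·0.28 = -9.06

-9.060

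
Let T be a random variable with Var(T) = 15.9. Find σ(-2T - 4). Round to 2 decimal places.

Var(-2T - 4) = (-2)²·15.9 = 63.6
σ(-2T - 4) = √63.6 ≈ 7.97

7.97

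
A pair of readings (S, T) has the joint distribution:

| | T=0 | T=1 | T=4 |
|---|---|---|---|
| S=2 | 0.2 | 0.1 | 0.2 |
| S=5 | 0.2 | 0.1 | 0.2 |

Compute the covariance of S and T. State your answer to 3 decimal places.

E[S] = 3.5,  E[T] = 1.8
E[ST] = 6.3
Cov(S,T) = E[ST] − E[S]E[T] = 6.3 − (3.5)(1.8) = 0

0.000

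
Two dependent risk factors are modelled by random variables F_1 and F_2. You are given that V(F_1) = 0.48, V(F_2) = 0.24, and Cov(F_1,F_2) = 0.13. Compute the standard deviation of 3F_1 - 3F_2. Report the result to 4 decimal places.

2.0347

V(3F_1 - 3F_2) = (3)²·V(F_1) + (-3)²·V(F_2) + 2·(3)·(-3)·Cov(F_1,F_2)
= 9·0.48 + 9·0.24 + -18·0.13 = 4.14
sd(3F_1 - 3F_2) = √4.14 ≈ 2.0347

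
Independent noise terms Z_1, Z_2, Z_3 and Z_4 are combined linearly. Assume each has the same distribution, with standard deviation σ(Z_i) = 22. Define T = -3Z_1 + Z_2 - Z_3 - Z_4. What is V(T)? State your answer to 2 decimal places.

5808.00

V(Z_i) = (22)² = 484
By independence, V(T) = (-3)²V(Z_1) + (1)²V(Z_2) + (-1)²V(Z_3) + (-1)²V(Z_4)
= (-3)²·484 + (1)²·484 + (-1)²·484 + (-1)²·484 = 5808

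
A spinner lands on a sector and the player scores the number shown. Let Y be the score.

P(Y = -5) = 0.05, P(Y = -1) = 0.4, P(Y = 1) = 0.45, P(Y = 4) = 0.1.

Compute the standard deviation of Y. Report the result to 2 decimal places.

1.91

E[Y] = (-5)(0.05) + (-1)(0.4) + (1)(0.45) + (4)(0.1) = 0.2
E[Y²] = (-5)²(0.05) + (-1)²(0.4) + (1)²(0.45) + (4)²(0.1) = 3.7
Var(Y) = E[Y²] − (E[Y])² = 3.7 − (0.2)² = 3.66
SD(Y) = √3.66 ≈ 1.91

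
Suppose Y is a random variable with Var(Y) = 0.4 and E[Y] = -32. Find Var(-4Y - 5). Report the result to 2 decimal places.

Var(-4Y - 5) = (-4)²·Var(Y) = 16·0.4 = 6.4

6.40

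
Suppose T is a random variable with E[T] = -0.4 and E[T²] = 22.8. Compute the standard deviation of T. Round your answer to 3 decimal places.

4.758

Var(T) = 22.8 − (-0.4)² = 22.64
SD(T) = √22.64 ≈ 4.758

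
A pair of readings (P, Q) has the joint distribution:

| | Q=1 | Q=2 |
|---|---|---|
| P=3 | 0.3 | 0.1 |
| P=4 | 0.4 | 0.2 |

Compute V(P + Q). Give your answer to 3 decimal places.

E[P] = 3.6,  E[Q] = 1.3,  E[PQ] = 4.7
V(P) = 13.2 − (3.6)² = 0.24;  V(Q) = 1.9 − (1.3)² = 0.21
cov(P,Q) = 4.7 − (3.6)(1.3) = 0.02
V(P + Q) = (1)²·0.24 + (1)²·0.21 + 2·(1)·(1)·0.02 = 0.49

0.490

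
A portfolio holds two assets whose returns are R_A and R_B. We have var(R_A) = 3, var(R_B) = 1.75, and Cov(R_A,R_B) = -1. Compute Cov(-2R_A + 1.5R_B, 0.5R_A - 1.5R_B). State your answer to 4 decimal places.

Cov(-2R_A + 1.5R_B, 0.5R_A - 1.5R_B) = (-2)(0.5)var(R_A) + (1.5)(-1.5)var(R_B) + [(-2)(-1.5) + (1.5)(0.5)]Cov(R_A,R_B)
= -1·3 + -2.25·1.75 + 3.75·-1 = -10.6875

-10.6875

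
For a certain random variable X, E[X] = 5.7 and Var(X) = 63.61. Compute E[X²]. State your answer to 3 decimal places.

96.100

E[X²] = Var(X) + (E[X])² = 63.61 + (5.7)² = 96.1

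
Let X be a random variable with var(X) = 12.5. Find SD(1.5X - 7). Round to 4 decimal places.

5.3033

var(1.5X - 7) = (1.5)²·12.5 = 28.125
SD(1.5X - 7) = √28.125 ≈ 5.3033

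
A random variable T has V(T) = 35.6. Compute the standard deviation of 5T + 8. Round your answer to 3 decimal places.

29.833

V(5T + 8) = (5)²·35.6 = 890
SD(5T + 8) = √890 ≈ 29.833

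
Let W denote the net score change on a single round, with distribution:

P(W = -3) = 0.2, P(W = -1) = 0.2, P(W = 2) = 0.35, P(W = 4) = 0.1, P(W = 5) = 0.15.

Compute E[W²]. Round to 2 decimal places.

8.75

E[W²] = (-3)²(0.2) + (-1)²(0.2) + (2)²(0.35) + (4)²(0.1) + (5)²(0.15) = 8.75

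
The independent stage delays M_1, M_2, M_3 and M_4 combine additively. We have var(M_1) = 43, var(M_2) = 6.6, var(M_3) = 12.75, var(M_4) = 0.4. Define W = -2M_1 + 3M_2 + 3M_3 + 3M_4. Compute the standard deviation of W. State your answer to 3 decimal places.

18.702

By independence, var(W) = (-2)²var(M_1) + (3)²var(M_2) + (3)²var(M_3) + (3)²var(M_4)
= (-2)²·43 + (3)²·6.6 + (3)²·12.75 + (3)²·0.4 = 349.75
sd(W) = √349.75 ≈ 18.702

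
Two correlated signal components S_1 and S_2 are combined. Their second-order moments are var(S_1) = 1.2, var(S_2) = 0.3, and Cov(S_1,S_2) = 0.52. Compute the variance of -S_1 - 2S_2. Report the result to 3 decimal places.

var(-S_1 - 2S_2) = (-1)²·var(S_1) + (-2)²·var(S_2) + 2·(-1)·(-2)·Cov(S_1,S_2)
= 1·1.2 + 4·0.3 + 4·0.52 = 4.48

4.480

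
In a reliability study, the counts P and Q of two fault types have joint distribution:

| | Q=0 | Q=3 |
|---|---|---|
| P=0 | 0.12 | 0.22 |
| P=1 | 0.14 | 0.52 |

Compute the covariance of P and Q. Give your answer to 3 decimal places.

E[P] = 0.66,  E[Q] = 2.22
E[PQ] = 1.56
Cov(P,Q) = E[PQ] − E[P]E[Q] = 1.56 − (0.66)(2.22) = 0.0948

0.095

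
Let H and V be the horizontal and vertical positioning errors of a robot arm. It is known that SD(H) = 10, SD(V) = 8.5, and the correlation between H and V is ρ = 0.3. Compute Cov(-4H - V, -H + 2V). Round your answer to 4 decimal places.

var(H) = (10)² = 100;  var(V) = (8.5)² = 72.25
Cov(H,V) = ρ·SD(H)·SD(V) = 0.3·10·8.5 = 25.5
Cov(-4H - V, -H + 2V) = (-4)(-1)var(H) + (-1)(2)var(V) + [(-4)(2) + (-1)(-1)]Cov(H,V)
= 4·100 + -2·72.25 + -7·25.5 = 77

77.0000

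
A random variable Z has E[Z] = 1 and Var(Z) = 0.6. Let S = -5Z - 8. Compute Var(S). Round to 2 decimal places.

15.00

Var(-5Z - 8) = (-5)²·Var(Z) = 25·0.6 = 15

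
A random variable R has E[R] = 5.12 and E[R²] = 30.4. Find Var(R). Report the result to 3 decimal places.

4.186

Var(R) = 30.4 − (5.12)² = 4.1856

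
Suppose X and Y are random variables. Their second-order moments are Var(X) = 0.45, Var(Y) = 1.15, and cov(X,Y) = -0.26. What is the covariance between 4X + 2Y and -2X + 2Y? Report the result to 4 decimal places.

-0.0400

cov(4X + 2Y, -2X + 2Y) = (4)(-2)Var(X) + (2)(2)Var(Y) + [(4)(2) + (2)(-2)]cov(X,Y)
= -8·0.45 + 4·1.15 + 4·-0.26 = -0.04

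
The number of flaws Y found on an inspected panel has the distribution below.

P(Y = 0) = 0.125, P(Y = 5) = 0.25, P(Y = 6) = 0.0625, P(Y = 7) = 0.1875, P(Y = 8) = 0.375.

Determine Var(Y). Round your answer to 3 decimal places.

6.434

E[Y] = (0)(0.125) + (5)(0.25) + (6)(0.0625) + (7)(0.1875) + (8)(0.375) = 5.9375
E[Y²] = (0)²(0.125) + (5)²(0.25) + (6)²(0.0625) + (7)²(0.1875) + (8)²(0.375) = 41.6875
Var(Y) = E[Y²] − (E[Y])² = 41.6875 − (5.9375)² = 6.43359375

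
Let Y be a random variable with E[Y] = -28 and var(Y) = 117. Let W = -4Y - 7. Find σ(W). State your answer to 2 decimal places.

43.27

var(-4Y - 7) = (-4)²·117 = 1872
σ(W) = √1872 ≈ 43.27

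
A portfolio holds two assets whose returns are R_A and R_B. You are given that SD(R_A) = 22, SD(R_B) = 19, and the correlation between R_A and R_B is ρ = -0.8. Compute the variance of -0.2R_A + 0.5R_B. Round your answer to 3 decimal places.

176.490

V(R_A) = (22)² = 484;  V(R_B) = (19)² = 361
Cov(R_A,R_B) = ρ·SD(R_A)·SD(R_B) = -0.8·22·19 = -334.4
V(-0.2R_A + 0.5R_B) = (-0.2)²·V(R_A) + (0.5)²·V(R_B) + 2·(-0.2)·(0.5)·Cov(R_A,R_B)
= 0.04·484 + 0.25·361 + -0.2·-334.4 = 176.49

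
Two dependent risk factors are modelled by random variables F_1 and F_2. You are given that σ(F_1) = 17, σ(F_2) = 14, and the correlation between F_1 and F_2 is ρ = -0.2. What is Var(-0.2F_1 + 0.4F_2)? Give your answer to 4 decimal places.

Var(F_1) = (17)² = 289;  Var(F_2) = (14)² = 196
cov(F_1,F_2) = ρ·σ(F_1)·σ(F_2) = -0.2·17·14 = -47.6
Var(-0.2F_1 + 0.4F_2) = (-0.2)²·Var(F_1) + (0.4)²·Var(F_2) + 2·(-0.2)·(0.4)·cov(F_1,F_2)
= 0.04·289 + 0.16·196 + -0.16·-47.6 = 50.536

50.5360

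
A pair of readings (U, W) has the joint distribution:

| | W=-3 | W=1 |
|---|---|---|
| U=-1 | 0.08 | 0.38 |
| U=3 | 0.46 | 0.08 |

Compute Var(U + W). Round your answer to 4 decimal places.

E[U] = 1.16,  E[W] = -1.16,  E[UW] = -4.04
Var(U) = 5.32 − (1.16)² = 3.9744;  Var(W) = 5.32 − (-1.16)² = 3.9744
cov(U,W) = -4.04 − (1.16)(-1.16) = -2.6944
Var(U + W) = (1)²·3.9744 + (1)²·3.9744 + 2·(1)·(1)·-2.6944 = 2.56

2.5600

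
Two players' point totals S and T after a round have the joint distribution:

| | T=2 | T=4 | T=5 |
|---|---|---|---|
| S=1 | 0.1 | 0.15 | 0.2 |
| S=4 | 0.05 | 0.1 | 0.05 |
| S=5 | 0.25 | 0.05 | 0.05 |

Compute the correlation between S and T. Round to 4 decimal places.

-0.4011

E[S] = 3,  E[T] = 3.5
E[ST] = 9.55
Cov(S,T) = E[ST] − E[S]E[T] = 9.55 − (3)(3.5) = -0.95
Var(S) = 3.4,  Var(T) = 1.65
ρ = -0.95 / √(3.4·1.65) ≈ -0.4011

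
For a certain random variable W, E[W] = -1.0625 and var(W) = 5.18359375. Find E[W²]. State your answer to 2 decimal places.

6.31

E[W²] = var(W) + (E[W])² = 5.18359375 + (-1.0625)² = 6.3125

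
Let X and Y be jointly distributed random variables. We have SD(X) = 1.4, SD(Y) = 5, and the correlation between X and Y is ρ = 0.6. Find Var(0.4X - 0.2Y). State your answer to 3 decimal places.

Var(X) = (1.4)² = 1.96;  Var(Y) = (5)² = 25
Cov(X,Y) = ρ·SD(X)·SD(Y) = 0.6·1.4·5 = 4.2
Var(0.4X - 0.2Y) = (0.4)²·Var(X) + (-0.2)²·Var(Y) + 2·(0.4)·(-0.2)·Cov(X,Y)
= 0.16·1.96 + 0.04·25 + -0.16·4.2 = 0.6416

0.642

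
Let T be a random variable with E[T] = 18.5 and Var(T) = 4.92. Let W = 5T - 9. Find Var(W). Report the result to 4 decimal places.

Var(5T - 9) = (5)²·Var(T) = 25·4.92 = 123

123.0000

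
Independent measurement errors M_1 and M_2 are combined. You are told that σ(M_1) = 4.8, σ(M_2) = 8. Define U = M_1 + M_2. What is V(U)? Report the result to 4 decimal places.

V(M_1) = 23.04, V(M_2) = 64
By independence, V(U) = (1)²V(M_1) + (1)²V(M_2)
= (1)²·23.04 + (1)²·64 = 87.04

87.0400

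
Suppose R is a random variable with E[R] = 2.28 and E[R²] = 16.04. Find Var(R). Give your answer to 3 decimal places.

Var(R) = 16.04 − (2.28)² = 10.8416

10.842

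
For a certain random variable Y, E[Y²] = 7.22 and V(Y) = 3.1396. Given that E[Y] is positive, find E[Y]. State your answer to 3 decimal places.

2.020

(E[Y])² = E[Y²] − V(Y) = 7.22 − 3.1396 = 4.0804
E[Y] = √4.0804 = 2.02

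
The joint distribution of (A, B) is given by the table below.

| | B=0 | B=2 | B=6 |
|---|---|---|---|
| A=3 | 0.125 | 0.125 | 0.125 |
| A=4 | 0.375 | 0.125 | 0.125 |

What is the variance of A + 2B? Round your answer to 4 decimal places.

E[A] = 3.625,  E[B] = 2,  E[AB] = 7
Var(A) = 13.375 − (3.625)² = 0.234375;  Var(B) = 10 − (2)² = 6
Cov(A,B) = 7 − (3.625)(2) = -0.25
Var(A + 2B) = (1)²·0.234375 + (2)²·6 + 2·(1)·(2)·-0.25 = 23.234375

23.2344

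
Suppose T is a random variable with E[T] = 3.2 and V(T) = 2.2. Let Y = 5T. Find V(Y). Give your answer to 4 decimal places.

55.0000

V(5T) = (5)²·V(T) = 25·2.2 = 55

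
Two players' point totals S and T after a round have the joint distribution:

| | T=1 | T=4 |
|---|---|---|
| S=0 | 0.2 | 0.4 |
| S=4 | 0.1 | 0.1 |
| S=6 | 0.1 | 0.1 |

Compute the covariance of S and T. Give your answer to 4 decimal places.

E[S] = 2,  E[T] = 2.8
E[ST] = 5
Cov(S,T) = E[ST] − E[S]E[T] = 5 − (2)(2.8) = -0.6

-0.6000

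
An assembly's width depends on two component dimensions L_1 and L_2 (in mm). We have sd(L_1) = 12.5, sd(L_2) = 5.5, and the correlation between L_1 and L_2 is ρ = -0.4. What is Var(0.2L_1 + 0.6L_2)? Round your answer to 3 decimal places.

Var(L_1) = (12.5)² = 156.25;  Var(L_2) = (5.5)² = 30.25
cov(L_1,L_2) = ρ·sd(L_1)·sd(L_2) = -0.4·12.5·5.5 = -27.5
Var(0.2L_1 + 0.6L_2) = (0.2)²·Var(L_1) + (0.6)²·Var(L_2) + 2·(0.2)·(0.6)·cov(L_1,L_2)
= 0.04·156.25 + 0.36·30.25 + 0.24·-27.5 = 10.54

10.540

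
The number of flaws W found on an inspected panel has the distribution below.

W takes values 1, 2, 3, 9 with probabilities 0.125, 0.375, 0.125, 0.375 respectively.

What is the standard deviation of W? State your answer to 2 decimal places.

3.43

E[W] = (1)(0.125) + (2)(0.375) + (3)(0.125) + (9)(0.375) = 4.625
E[W²] = (1)²(0.125) + (2)²(0.375) + (3)²(0.125) + (9)²(0.375) = 33.125
Var(W) = E[W²] − (E[W])² = 33.125 − (4.625)² = 11.734375
σ(W) = √11.734375 ≈ 3.43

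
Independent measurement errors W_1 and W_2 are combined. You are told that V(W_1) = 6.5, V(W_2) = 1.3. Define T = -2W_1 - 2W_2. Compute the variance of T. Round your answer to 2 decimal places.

By independence, V(T) = (-2)²V(W_1) + (-2)²V(W_2)
= (-2)²·6.5 + (-2)²·1.3 = 31.2

31.20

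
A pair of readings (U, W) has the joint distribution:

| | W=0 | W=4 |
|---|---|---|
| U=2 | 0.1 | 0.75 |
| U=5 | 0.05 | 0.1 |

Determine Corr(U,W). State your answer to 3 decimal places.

-0.216

E[U] = 2.45,  E[W] = 3.4
E[UW] = 8
Cov(U,W) = E[UW] − E[U]E[W] = 8 − (2.45)(3.4) = -0.33
Var(U) = 1.1475,  Var(W) = 2.04
ρ = -0.33 / √(1.1475·2.04) ≈ -0.216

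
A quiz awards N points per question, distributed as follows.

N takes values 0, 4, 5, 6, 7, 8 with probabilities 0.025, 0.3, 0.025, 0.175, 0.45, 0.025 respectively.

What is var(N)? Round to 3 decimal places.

E[N] = (0)(0.025) + (4)(0.3) + (5)(0.025) + (6)(0.175) + (7)(0.45) + (8)(0.025) = 5.725
E[N²] = (0)²(0.025) + (4)²(0.3) + (5)²(0.025) + (6)²(0.175) + (7)²(0.45) + (8)²(0.025) = 35.375
var(N) = E[N²] − (E[N])² = 35.375 − (5.725)² = 2.599375

2.599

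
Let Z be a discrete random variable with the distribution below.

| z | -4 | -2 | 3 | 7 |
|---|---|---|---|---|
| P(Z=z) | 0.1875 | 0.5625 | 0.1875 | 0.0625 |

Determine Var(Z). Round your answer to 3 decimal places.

9.234

E[Z] = (-4)(0.1875) + (-2)(0.5625) + (3)(0.1875) + (7)(0.0625) = -0.875
E[Z²] = (-4)²(0.1875) + (-2)²(0.5625) + (3)²(0.1875) + (7)²(0.0625) = 10
Var(Z) = E[Z²] − (E[Z])² = 10 − (-0.875)² = 9.234375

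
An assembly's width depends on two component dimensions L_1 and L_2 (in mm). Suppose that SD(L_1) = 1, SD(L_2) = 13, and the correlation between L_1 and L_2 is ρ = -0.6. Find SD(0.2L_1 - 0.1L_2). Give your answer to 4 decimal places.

V(L_1) = (1)² = 1;  V(L_2) = (13)² = 169
Cov(L_1,L_2) = ρ·SD(L_1)·SD(L_2) = -0.6·1·13 = -7.8
V(0.2L_1 - 0.1L_2) = (0.2)²·V(L_1) + (-0.1)²·V(L_2) + 2·(0.2)·(-0.1)·Cov(L_1,L_2)
= 0.04·1 + 0.01·169 + -0.04·-7.8 = 2.042
SD(0.2L_1 - 0.1L_2) = √2.042 ≈ 1.4290

1.4290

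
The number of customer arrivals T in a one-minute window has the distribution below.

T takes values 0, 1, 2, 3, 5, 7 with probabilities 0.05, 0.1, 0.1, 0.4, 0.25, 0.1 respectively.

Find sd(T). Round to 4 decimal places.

1.8296

E[T] = (0)(0.05) + (1)(0.1) + (2)(0.1) + (3)(0.4) + (5)(0.25) + (7)(0.1) = 3.45
E[T²] = (0)²(0.05) + (1)²(0.1) + (2)²(0.1) + (3)²(0.4) + (5)²(0.25) + (7)²(0.1) = 15.25
var(T) = E[T²] − (E[T])² = 15.25 − (3.45)² = 3.3475
sd(T) = √3.3475 ≈ 1.8296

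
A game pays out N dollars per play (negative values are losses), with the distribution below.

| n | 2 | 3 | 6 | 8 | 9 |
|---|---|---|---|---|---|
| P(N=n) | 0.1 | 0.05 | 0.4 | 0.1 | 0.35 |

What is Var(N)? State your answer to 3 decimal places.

E[N] = (2)(0.1) + (3)(0.05) + (6)(0.4) + (8)(0.1) + (9)(0.35) = 6.7
E[N²] = (2)²(0.1) + (3)²(0.05) + (6)²(0.4) + (8)²(0.1) + (9)²(0.35) = 50
Var(N) = E[N²] − (E[N])² = 50 − (6.7)² = 5.11

5.110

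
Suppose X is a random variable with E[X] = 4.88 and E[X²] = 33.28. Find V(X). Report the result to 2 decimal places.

9.47

V(X) = 33.28 − (4.88)² = 9.4656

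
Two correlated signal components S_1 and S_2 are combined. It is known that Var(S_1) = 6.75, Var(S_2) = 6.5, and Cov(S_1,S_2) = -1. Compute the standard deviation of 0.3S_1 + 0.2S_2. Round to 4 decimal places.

0.8646

Var(0.3S_1 + 0.2S_2) = (0.3)²·Var(S_1) + (0.2)²·Var(S_2) + 2·(0.3)·(0.2)·Cov(S_1,S_2)
= 0.09·6.75 + 0.04·6.5 + 0.12·-1 = 0.7475
SD(0.3S_1 + 0.2S_2) = √0.7475 ≈ 0.8646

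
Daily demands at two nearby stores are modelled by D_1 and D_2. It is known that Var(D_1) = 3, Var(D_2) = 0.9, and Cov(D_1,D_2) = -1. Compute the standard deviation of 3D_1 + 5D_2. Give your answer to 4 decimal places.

Var(3D_1 + 5D_2) = (3)²·Var(D_1) + (5)²·Var(D_2) + 2·(3)·(5)·Cov(D_1,D_2)
= 9·3 + 25·0.9 + 30·-1 = 19.5
SD(3D_1 + 5D_2) = √19.5 ≈ 4.4159

4.4159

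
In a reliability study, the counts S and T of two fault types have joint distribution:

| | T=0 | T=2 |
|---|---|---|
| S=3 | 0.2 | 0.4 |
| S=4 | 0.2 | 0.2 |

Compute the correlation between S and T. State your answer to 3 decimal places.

-0.167

E[S] = 3.4,  E[T] = 1.2
E[ST] = 4
Cov(S,T) = E[ST] − E[S]E[T] = 4 − (3.4)(1.2) = -0.08
V(S) = 0.24,  V(T) = 0.96
ρ = -0.08 / √(0.24·0.96) ≈ -0.167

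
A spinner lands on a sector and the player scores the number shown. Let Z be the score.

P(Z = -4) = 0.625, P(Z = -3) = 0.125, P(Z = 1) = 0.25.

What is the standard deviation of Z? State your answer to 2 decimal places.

E[Z] = (-4)(0.625) + (-3)(0.125) + (1)(0.25) = -2.625
E[Z²] = (-4)²(0.625) + (-3)²(0.125) + (1)²(0.25) = 11.375
Var(Z) = E[Z²] − (E[Z])² = 11.375 − (-2.625)² = 4.484375
SD(Z) = √4.484375 ≈ 2.12

2.12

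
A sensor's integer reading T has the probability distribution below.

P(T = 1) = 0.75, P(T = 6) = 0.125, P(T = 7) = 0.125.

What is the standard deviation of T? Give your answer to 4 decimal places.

2.3947

E[T] = (1)(0.75) + (6)(0.125) + (7)(0.125) = 2.375
E[T²] = (1)²(0.75) + (6)²(0.125) + (7)²(0.125) = 11.375
Var(T) = E[T²] − (E[T])² = 11.375 − (2.375)² = 5.734375
SD(T) = √5.734375 ≈ 2.3947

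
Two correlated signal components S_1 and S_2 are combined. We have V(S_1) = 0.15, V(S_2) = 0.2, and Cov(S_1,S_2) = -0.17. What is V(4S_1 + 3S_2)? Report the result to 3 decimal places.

V(4S_1 + 3S_2) = (4)²·V(S_1) + (3)²·V(S_2) + 2·(4)·(3)·Cov(S_1,S_2)
= 16·0.15 + 9·0.2 + 24·-0.17 = 0.12

0.120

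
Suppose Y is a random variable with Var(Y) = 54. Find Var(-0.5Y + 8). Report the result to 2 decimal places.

Var(-0.5Y + 8) = (-0.5)²·Var(Y) = 0.25·54 = 13.5

13.50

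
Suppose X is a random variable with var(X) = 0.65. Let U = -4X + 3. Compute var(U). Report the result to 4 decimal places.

var(-4X + 3) = (-4)²·var(X) = 16·0.65 = 10.4

10.4000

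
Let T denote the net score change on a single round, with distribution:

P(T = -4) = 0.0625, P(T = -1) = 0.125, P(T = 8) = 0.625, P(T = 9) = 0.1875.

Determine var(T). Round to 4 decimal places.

E[T] = (-4)(0.0625) + (-1)(0.125) + (8)(0.625) + (9)(0.1875) = 6.3125
E[T²] = (-4)²(0.0625) + (-1)²(0.125) + (8)²(0.625) + (9)²(0.1875) = 56.3125
var(T) = E[T²] − (E[T])² = 56.3125 − (6.3125)² = 16.46484375

16.4648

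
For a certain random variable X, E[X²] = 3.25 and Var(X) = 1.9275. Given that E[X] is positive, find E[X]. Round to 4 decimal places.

1.1500

(E[X])² = E[X²] − Var(X) = 3.25 − 1.9275 = 1.3225
E[X] = √1.3225 = 1.15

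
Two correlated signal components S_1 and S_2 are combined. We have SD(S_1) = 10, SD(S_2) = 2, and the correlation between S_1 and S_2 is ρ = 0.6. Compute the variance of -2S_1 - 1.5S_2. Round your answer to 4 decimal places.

V(S_1) = (10)² = 100;  V(S_2) = (2)² = 4
cov(S_1,S_2) = ρ·SD(S_1)·SD(S_2) = 0.6·10·2 = 12
V(-2S_1 - 1.5S_2) = (-2)²·V(S_1) + (-1.5)²·V(S_2) + 2·(-2)·(-1.5)·cov(S_1,S_2)
= 4·100 + 2.25·4 + 6·12 = 481

481.0000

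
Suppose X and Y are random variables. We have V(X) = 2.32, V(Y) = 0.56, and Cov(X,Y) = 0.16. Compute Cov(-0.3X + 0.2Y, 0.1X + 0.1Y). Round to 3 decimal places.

Cov(-0.3X + 0.2Y, 0.1X + 0.1Y) = (-0.3)(0.1)V(X) + (0.2)(0.1)V(Y) + [(-0.3)(0.1) + (0.2)(0.1)]Cov(X,Y)
= -0.03·2.32 + 0.02·0.56 + -0.01·0.16 = -0.06

-0.060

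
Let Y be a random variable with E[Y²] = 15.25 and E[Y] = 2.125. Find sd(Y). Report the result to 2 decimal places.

Var(Y) = 15.25 − (2.125)² = 10.734375
sd(Y) = √10.734375 ≈ 3.28

3.28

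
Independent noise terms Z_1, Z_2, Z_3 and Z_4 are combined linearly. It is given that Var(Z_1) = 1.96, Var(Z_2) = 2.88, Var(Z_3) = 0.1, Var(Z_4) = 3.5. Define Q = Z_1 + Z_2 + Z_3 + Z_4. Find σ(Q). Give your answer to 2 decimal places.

By independence, Var(Q) = (1)²Var(Z_1) + (1)²Var(Z_2) + (1)²Var(Z_3) + (1)²Var(Z_4)
= (1)²·1.96 + (1)²·2.88 + (1)²·0.1 + (1)²·3.5 = 8.44
σ(Q) = √8.44 ≈ 2.91

2.91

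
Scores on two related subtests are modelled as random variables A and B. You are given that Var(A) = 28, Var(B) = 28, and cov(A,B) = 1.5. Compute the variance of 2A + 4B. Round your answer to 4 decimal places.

584.0000

Var(2A + 4B) = (2)²·Var(A) + (4)²·Var(B) + 2·(2)·(4)·cov(A,B)
= 4·28 + 16·28 + 16·1.5 = 584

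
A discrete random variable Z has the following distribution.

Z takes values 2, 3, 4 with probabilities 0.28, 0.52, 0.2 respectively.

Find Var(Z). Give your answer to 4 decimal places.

E[Z] = (2)(0.28) + (3)(0.52) + (4)(0.2) = 2.92
E[Z²] = (2)²(0.28) + (3)²(0.52) + (4)²(0.2) = 9
Var(Z) = E[Z²] − (E[Z])² = 9 − (2.92)² = 0.4736

0.4736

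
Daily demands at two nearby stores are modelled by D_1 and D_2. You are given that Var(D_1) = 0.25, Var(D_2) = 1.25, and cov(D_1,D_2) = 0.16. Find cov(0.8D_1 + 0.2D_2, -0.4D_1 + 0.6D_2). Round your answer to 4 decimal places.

0.1340

cov(0.8D_1 + 0.2D_2, -0.4D_1 + 0.6D_2) = (0.8)(-0.4)Var(D_1) + (0.2)(0.6)Var(D_2) + [(0.8)(0.6) + (0.2)(-0.4)]cov(D_1,D_2)
= -0.32·0.25 + 0.12·1.25 + 0.4·0.16 = 0.134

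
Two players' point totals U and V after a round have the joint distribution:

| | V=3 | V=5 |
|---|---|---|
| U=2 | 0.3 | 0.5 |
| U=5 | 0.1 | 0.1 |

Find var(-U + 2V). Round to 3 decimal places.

E[U] = 2.6,  E[V] = 4.2,  E[UV] = 10.8
var(U) = 8.2 − (2.6)² = 1.44;  var(V) = 18.6 − (4.2)² = 0.96
cov(U,V) = 10.8 − (2.6)(4.2) = -0.12
var(-U + 2V) = (-1)²·1.44 + (2)²·0.96 + 2·(-1)·(2)·-0.12 = 5.76

5.760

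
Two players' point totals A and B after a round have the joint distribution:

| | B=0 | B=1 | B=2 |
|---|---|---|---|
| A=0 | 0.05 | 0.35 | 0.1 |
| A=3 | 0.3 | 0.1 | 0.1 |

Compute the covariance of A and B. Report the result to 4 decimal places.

E[A] = 1.5,  E[B] = 0.85
E[AB] = 0.9
Cov(A,B) = E[AB] − E[A]E[B] = 0.9 − (1.5)(0.85) = -0.375

-0.3750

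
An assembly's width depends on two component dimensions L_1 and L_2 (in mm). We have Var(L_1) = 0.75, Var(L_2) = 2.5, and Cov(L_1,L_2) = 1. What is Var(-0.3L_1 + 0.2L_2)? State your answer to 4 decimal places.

Var(-0.3L_1 + 0.2L_2) = (-0.3)²·Var(L_1) + (0.2)²·Var(L_2) + 2·(-0.3)·(0.2)·Cov(L_1,L_2)
= 0.09·0.75 + 0.04·2.5 + -0.12·1 = 0.0475

0.0475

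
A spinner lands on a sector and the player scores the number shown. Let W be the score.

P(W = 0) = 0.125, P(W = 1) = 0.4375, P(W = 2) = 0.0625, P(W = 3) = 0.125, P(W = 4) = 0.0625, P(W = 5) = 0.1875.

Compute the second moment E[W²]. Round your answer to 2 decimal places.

7.50

E[W²] = (0)²(0.125) + (1)²(0.4375) + (2)²(0.0625) + (3)²(0.125) + (4)²(0.0625) + (5)²(0.1875) = 7.5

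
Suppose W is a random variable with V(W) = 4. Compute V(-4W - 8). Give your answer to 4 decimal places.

V(-4W - 8) = (-4)²·V(W) = 16·4 = 64

64.0000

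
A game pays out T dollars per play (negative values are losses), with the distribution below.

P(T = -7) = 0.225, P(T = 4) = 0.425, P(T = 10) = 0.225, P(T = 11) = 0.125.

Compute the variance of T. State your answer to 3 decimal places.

E[T] = (-7)(0.225) + (4)(0.425) + (10)(0.225) + (11)(0.125) = 3.75
E[T²] = (-7)²(0.225) + (4)²(0.425) + (10)²(0.225) + (11)²(0.125) = 55.45
Var(T) = E[T²] − (E[T])² = 55.45 − (3.75)² = 41.3875

41.388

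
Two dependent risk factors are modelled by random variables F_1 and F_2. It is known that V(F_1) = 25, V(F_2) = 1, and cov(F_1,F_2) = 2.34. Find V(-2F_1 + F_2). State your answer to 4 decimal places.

91.6400

V(-2F_1 + F_2) = (-2)²·V(F_1) + (1)²·V(F_2) + 2·(-2)·(1)·cov(F_1,F_2)
= 4·25 + 1·1 + -4·2.34 = 91.64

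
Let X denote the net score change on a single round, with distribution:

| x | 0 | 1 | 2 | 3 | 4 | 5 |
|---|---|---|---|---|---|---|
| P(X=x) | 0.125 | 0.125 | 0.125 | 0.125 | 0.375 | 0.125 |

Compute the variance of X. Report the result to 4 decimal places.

2.6094

E[X] = (0)(0.125) + (1)(0.125) + (2)(0.125) + (3)(0.125) + (4)(0.375) + (5)(0.125) = 2.875
E[X²] = (0)²(0.125) + (1)²(0.125) + (2)²(0.125) + (3)²(0.125) + (4)²(0.375) + (5)²(0.125) = 10.875
Var(X) = E[X²] − (E[X])² = 10.875 − (2.875)² = 2.609375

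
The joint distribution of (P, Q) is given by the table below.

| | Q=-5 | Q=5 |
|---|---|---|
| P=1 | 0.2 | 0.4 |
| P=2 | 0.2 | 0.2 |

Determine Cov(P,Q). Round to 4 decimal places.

E[P] = 1.4,  E[Q] = 1
E[PQ] = 1
Cov(P,Q) = E[PQ] − E[P]E[Q] = 1 − (1.4)(1) = -0.4

-0.4000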